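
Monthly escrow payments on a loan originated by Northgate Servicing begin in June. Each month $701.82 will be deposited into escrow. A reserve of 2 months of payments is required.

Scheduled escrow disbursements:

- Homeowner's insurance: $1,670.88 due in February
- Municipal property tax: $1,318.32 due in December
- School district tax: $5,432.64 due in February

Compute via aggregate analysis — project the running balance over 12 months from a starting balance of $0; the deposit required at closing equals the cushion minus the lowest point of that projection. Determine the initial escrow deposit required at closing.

$3,509.10

Cushion = 2 × $701.82 = $1,403.64
Trial balance (start $0, +$701.82 each month, − disbursements):
  Jun: +$701.82 → $701.82
  Jul: +$701.82 → $1,403.64
  Aug: +$701.82 → $2,105.46
  Sep: +$701.82 → $2,807.28
  Oct: +$701.82 → $3,509.10
  Nov: +$701.82 → $4,210.92
  Dec: +$701.82 − $1,318.32 → $3,594.42
  Jan: +$701.82 → $4,296.24
  Feb: +$701.82 − $7,103.52 → -$2,105.46
  Mar: +$701.82 → -$1,403.64
  Apr: +$701.82 → -$701.82
  May: +$701.82 → $0.00
Lowest trial balance = -$2,105.46 (Feb)
Initial deposit = cushion − low point = $1,403.64 − (-$2,105.46) = $3,509.10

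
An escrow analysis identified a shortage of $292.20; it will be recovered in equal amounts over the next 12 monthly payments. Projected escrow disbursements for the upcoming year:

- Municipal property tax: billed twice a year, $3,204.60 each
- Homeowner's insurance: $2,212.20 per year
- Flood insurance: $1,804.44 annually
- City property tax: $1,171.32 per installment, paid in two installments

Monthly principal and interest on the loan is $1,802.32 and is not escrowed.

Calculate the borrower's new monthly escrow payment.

$1,088.39

Municipal property tax = $3,204.60 × 2 = $6,409.20
Homeowner's insurance = $2,212.20
Flood insurance = $1,804.44
City property tax = $1,171.32 × 2 = $2,342.64
Combined annual = $6,409.20 + $2,212.20 + $1,804.44 + $2,342.64 = $12,768.48
Monthly = $12,768.48 ÷ 12 = $1,064.04
Shortage spread = $292.20 ÷ 12 = $24.35/mo
New monthly escrow = $1,064.04 + $24.35 = $1,088.39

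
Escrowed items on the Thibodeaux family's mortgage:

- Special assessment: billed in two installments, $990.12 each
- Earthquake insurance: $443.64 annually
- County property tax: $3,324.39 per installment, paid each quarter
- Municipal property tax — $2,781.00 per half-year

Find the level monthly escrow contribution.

Special assessment — $990.12 × 2 = $1,980.24 per year
Earthquake insurance — $443.64 per year
County property tax — $3,324.39 × 4 = $13,297.56 per year
Municipal property tax — $2,781.00 × 2 = $5,562.00 per year
Annual escrow total = $1,980.24 + $443.64 + $13,297.56 + $5,562.00 = $21,283.44
Monthly = $21,283.44 / 12 = $1,773.62

$1,773.62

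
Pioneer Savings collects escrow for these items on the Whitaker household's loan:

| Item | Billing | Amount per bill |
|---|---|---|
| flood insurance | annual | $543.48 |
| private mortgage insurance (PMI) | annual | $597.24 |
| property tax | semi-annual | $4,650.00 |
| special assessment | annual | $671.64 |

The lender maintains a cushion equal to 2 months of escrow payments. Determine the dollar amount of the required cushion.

Flood insurance = $543.48 annually
Private mortgage insurance (PMI) = $597.24 annually
Property tax = $4,650.00 × 2 = $9,300.00 annually
Special assessment = $671.64 annually
Combined annual = $543.48 + $597.24 + $9,300.00 + $671.64 = $11,112.36
Monthly = $11,112.36 / 12 = $926.03
Cushion = 2 × $926.03 = $1,852.06

$1,852.06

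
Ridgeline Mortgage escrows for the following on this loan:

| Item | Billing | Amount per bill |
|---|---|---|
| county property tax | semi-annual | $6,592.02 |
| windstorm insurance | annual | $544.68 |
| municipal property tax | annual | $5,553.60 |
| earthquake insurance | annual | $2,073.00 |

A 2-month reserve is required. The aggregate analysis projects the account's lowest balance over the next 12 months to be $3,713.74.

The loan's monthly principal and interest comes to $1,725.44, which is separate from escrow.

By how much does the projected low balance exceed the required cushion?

County property tax — $6,592.02 × 2 = $13,184.04 annually
Windstorm insurance — $544.68 annually
Municipal property tax — $5,553.60 annually
Earthquake insurance — $2,073.00 annually
Yearly total = $21,355.32
Per month = $21,355.32 ÷ 12 = $1,779.61
Required reserve = 2 × $1,779.61 = $3,559.22
Surplus = $3,713.74 − $3,559.22 = $154.52

$154.52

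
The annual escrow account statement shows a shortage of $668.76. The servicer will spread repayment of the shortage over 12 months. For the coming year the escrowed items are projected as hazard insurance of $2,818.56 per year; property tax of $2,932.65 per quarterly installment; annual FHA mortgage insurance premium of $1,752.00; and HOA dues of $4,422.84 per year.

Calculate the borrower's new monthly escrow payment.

$1,782.73

Hazard insurance = $2,818.56
Property tax = $2,932.65 × 4 = $11,730.60
FHA mortgage insurance premium = $1,752.00
HOA dues = $4,422.84
Yearly total = $20,724.00
Per month = $20,724.00 ÷ 12 = $1,727.00
Shortage per month = $668.76 / 12 = $55.73
New monthly escrow = $1,727.00 + $55.73 = $1,782.73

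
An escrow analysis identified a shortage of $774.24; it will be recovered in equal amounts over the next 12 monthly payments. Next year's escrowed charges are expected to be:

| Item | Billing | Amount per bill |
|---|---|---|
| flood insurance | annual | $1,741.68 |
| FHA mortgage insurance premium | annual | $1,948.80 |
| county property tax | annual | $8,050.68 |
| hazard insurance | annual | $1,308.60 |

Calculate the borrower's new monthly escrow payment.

$1,152.00

Flood insurance: $1,741.68
FHA mortgage insurance premium: $1,948.80
County property tax: $8,050.68
Hazard insurance: $1,308.60
Combined annual = $1,741.68 + $1,948.80 + $8,050.68 + $1,308.60 = $13,049.76
Monthly escrow = $13,049.76 ÷ 12 = $1,087.48
Monthly shortage recovery: $774.24 ÷ 12 = $64.52
New monthly escrow = $1,087.48 + $64.52 = $1,152.00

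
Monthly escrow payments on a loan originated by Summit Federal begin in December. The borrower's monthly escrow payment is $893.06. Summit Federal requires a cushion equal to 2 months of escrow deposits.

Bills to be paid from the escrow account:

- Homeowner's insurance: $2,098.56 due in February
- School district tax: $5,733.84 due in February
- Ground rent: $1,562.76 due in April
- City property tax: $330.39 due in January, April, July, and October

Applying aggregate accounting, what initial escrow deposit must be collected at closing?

$7,376.76

Cushion = 2 × $893.06 = $1,786.12
Trial balance (start $0, +$893.06 each month, − disbursements):
  Dec: +$893.06 → $893.06
  Jan: +$893.06 − $330.39 → $1,455.73
  Feb: +$893.06 − $7,832.40 → -$5,483.61
  Mar: +$893.06 → -$4,590.55
  Apr: +$893.06 − $1,893.15 → -$5,590.64
  May: +$893.06 → -$4,697.58
  Jun: +$893.06 → -$3,804.52
  Jul: +$893.06 − $330.39 → -$3,241.85
  Aug: +$893.06 → -$2,348.79
  Sep: +$893.06 → -$1,455.73
  Oct: +$893.06 − $330.39 → -$893.06
  Nov: +$893.06 → $0.00
Lowest trial balance = -$5,590.64 (Apr)
Initial deposit = cushion − low point = $1,786.12 − (-$5,590.64) = $7,376.76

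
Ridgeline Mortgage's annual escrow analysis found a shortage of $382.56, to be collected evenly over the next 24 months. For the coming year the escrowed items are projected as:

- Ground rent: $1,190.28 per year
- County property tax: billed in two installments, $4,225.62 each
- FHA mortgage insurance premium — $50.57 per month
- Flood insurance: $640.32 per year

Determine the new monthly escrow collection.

Ground rent = $1,190.28 annually
County property tax = $4,225.62 × 2 = $8,451.24 annually
FHA mortgage insurance premium = $50.57 × 12 = $606.84 annually
Flood insurance = $640.32 annually
Annual escrow total = $1,190.28 + $8,451.24 + $606.84 + $640.32 = $10,888.68
Monthly = $10,888.68 ÷ 12 = $907.39
Monthly shortage recovery: $382.56 ÷ 24 = $15.94
New monthly escrow = $907.39 + $15.94 = $923.33

$923.33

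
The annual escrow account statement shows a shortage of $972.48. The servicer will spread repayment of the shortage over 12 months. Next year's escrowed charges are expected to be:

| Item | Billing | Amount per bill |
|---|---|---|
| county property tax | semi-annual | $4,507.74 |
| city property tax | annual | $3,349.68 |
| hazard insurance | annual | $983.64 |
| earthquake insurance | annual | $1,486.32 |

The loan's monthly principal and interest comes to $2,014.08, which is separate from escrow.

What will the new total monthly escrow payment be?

$1,317.30

County property tax — $4,507.74 × 2 = $9,015.48 annually
City property tax — $3,349.68 annually
Hazard insurance — $983.64 annually
Earthquake insurance — $1,486.32 annually
Yearly total = $9,015.48 + $3,349.68 + $983.64 + $1,486.32 = $14,835.12
Monthly = $14,835.12 / 12 = $1,236.26
Shortage per month = $972.48 ÷ 12 = $81.04
Adjusted monthly = $1,236.26 + $81.04 = $1,317.30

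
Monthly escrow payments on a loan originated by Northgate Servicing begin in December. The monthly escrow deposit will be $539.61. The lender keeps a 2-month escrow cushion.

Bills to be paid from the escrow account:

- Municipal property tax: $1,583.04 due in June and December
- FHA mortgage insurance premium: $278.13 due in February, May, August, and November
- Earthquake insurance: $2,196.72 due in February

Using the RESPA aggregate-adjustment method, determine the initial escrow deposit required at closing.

Cushion = 2 × $539.61 = $1,079.22
Trial balance (start $0, +$539.61 each month, − disbursements):
  Dec: +$539.61 − $1,583.04 → -$1,043.43
  Jan: +$539.61 → -$503.82
  Feb: +$539.61 − $2,474.85 → -$2,439.06
  Mar: +$539.61 → -$1,899.45
  Apr: +$539.61 → -$1,359.84
  May: +$539.61 − $278.13 → -$1,098.36
  Jun: +$539.61 − $1,583.04 → -$2,141.79
  Jul: +$539.61 → -$1,602.18
  Aug: +$539.61 − $278.13 → -$1,340.70
  Sep: +$539.61 → -$801.09
  Oct: +$539.61 → -$261.48
  Nov: +$539.61 − $278.13 → $0.00
Lowest trial balance = -$2,439.06 (Feb)
Initial deposit = cushion − low point = $1,079.22 − (-$2,439.06) = $3,518.28

$3,518.28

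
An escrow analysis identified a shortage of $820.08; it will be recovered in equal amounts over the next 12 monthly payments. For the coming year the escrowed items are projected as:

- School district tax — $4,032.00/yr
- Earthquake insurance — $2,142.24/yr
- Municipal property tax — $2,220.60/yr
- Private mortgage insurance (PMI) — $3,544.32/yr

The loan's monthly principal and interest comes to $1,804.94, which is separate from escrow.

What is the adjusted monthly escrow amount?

$1,063.27

School district tax — $4,032.00 per year
Earthquake insurance — $2,142.24 per year
Municipal property tax — $2,220.60 per year
Private mortgage insurance (PMI) — $3,544.32 per year
Combined annual = $4,032.00 + $2,142.24 + $2,220.60 + $3,544.32 = $11,939.16
Monthly = $11,939.16 / 12 = $994.93
Monthly shortage recovery: $820.08 ÷ 12 = $68.34
New monthly escrow = $994.93 + $68.34 = $1,063.27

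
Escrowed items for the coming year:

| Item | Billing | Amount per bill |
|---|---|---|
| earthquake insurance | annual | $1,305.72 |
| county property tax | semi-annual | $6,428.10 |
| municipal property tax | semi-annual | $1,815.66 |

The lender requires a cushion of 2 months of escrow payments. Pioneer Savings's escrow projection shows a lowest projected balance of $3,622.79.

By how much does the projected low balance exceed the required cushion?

$657.25

Earthquake insurance — $1,305.72 annually
County property tax — $6,428.10 × 2 = $12,856.20 annually
Municipal property tax — $1,815.66 × 2 = $3,631.32 annually
Combined annual = $17,793.24
Base monthly escrow = $17,793.24 ÷ 12 = $1,482.77
Cushion = 2 × $1,482.77 = $2,965.54
Surplus = $3,622.79 − $2,965.54 = $657.25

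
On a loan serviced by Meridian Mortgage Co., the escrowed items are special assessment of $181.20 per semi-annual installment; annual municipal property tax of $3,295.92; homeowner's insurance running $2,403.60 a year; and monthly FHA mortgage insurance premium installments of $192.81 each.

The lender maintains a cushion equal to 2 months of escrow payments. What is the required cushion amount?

$1,395.94

Special assessment: $181.20 × 2 = $362.40 annually
Municipal property tax: $3,295.92 annually
Homeowner's insurance: $2,403.60 annually
FHA mortgage insurance premium: $192.81 × 12 = $2,313.72 annually
Combined annual = $8,375.64
Base monthly escrow = $8,375.64 / 12 = $697.97
Reserve = 2 × $697.97 = $1,395.94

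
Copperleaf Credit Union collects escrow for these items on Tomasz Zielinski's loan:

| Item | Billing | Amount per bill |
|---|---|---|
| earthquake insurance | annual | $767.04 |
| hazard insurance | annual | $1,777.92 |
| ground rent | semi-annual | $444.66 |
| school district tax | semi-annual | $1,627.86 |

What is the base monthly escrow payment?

Earthquake insurance = $767.04 per year
Hazard insurance = $1,777.92 per year
Ground rent = $444.66 × 2 = $889.32 per year
School district tax = $1,627.86 × 2 = $3,255.72 per year
Total annual escrow = $6,690.00
Base monthly escrow = $6,690.00 / 12 = $557.50

$557.50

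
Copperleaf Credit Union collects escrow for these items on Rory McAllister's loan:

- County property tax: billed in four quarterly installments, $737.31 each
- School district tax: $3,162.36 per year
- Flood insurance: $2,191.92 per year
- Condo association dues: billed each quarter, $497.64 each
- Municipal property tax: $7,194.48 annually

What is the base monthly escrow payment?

$1,457.38

County property tax: $737.31 × 4 = $2,949.24/yr
School district tax: $3,162.36/yr
Flood insurance: $2,191.92/yr
Condo association dues: $497.64 × 4 = $1,990.56/yr
Municipal property tax: $7,194.48/yr
Total per year = $2,949.24 + $3,162.36 + $2,191.92 + $1,990.56 + $7,194.48 = $17,488.56
Base monthly escrow = $17,488.56 ÷ 12 = $1,457.38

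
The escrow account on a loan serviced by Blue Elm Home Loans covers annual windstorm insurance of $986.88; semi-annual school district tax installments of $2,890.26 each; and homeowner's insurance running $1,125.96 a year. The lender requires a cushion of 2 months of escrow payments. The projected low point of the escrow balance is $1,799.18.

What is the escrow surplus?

Windstorm insurance — $986.88 annually
School district tax — $2,890.26 × 2 = $5,780.52 annually
Homeowner's insurance — $1,125.96 annually
Total annual escrow = $7,893.36
Monthly = $7,893.36 / 12 = $657.78
Required reserve = 2 × $657.78 = $1,315.56
Surplus = $1,799.18 − $1,315.56 = $483.62

$483.62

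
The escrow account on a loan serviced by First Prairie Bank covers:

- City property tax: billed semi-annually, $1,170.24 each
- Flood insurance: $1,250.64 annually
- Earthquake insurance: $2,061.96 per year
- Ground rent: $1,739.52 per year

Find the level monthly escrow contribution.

$616.05

City property tax = $1,170.24 × 2 = $2,340.48/yr
Flood insurance = $1,250.64/yr
Earthquake insurance = $2,061.96/yr
Ground rent = $1,739.52/yr
Annual escrow total = $7,392.60
Base monthly escrow = $7,392.60 ÷ 12 = $616.05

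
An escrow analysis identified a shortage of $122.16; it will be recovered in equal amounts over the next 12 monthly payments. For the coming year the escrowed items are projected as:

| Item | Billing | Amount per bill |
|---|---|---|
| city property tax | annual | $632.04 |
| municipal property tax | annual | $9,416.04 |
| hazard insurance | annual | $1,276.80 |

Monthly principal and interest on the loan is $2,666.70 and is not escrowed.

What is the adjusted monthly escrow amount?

$953.92

City property tax: $632.04 annually
Municipal property tax: $9,416.04 annually
Hazard insurance: $1,276.80 annually
Yearly total = $11,324.88
Monthly escrow = $11,324.88 ÷ 12 = $943.74
Monthly shortage recovery: $122.16 ÷ 12 = $10.18
New monthly escrow = $943.74 + $10.18 = $953.92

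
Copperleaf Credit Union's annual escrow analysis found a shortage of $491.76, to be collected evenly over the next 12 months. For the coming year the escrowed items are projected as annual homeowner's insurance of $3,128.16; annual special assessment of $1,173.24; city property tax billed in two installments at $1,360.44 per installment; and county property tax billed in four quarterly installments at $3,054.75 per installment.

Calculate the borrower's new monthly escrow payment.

Homeowner's insurance — $3,128.16/yr
Special assessment — $1,173.24/yr
City property tax — $1,360.44 × 2 = $2,720.88/yr
County property tax — $3,054.75 × 4 = $12,219.00/yr
Yearly total = $19,241.28
Monthly = $19,241.28 / 12 = $1,603.44
Monthly shortage recovery: $491.76 / 12 = $40.98
New monthly escrow = $1,603.44 + $40.98 = $1,644.42

$1,644.42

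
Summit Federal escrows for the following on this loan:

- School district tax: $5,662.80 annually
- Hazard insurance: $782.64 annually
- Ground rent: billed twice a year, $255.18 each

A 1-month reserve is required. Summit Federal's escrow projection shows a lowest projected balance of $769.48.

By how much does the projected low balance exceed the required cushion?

School district tax — $5,662.80/yr
Hazard insurance — $782.64/yr
Ground rent — $255.18 × 2 = $510.36/yr
Total annual escrow = $6,955.80
Base monthly escrow = $6,955.80 / 12 = $579.65
Cushion = 1 × $579.65 = $579.65
Surplus = $769.48 − $579.65 = $189.83

$189.83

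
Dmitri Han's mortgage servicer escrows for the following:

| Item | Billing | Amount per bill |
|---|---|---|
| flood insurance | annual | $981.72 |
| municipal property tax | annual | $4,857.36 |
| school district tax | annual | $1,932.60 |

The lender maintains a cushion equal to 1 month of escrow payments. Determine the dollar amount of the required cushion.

$647.64

Flood insurance = $981.72 annually
Municipal property tax = $4,857.36 annually
School district tax = $1,932.60 annually
Total annual escrow = $981.72 + $4,857.36 + $1,932.60 = $7,771.68
Monthly = $7,771.68 ÷ 12 = $647.64
Cushion = 1 × $647.64 = $647.64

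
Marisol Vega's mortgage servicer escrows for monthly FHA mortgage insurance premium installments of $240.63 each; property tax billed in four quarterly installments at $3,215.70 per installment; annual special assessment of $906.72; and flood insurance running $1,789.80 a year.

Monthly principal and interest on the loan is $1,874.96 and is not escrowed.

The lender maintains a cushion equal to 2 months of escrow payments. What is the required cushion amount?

$3,074.48

FHA mortgage insurance premium: $240.63 × 12 = $2,887.56
Property tax: $3,215.70 × 4 = $12,862.80
Special assessment: $906.72
Flood insurance: $1,789.80
Total annual escrow = $2,887.56 + $12,862.80 + $906.72 + $1,789.80 = $18,446.88
Base monthly escrow = $18,446.88 ÷ 12 = $1,537.24
Cushion = 2 × $1,537.24 = $3,074.48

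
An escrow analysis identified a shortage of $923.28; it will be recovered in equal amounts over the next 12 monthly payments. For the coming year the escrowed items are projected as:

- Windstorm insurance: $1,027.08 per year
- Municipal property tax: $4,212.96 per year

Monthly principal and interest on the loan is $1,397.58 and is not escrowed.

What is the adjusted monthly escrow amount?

$513.61

Windstorm insurance = $1,027.08
Municipal property tax = $4,212.96
Annual escrow total = $5,240.04
Monthly = $5,240.04 ÷ 12 = $436.67
Shortage spread = $923.28 / 12 = $76.94/mo
Adjusted monthly = $436.67 + $76.94 = $513.61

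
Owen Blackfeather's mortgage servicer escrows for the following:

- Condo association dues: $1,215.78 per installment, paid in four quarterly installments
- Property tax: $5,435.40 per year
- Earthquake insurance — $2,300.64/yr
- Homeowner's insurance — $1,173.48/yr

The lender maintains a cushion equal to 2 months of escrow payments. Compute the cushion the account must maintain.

$2,295.44

Condo association dues = $1,215.78 × 4 = $4,863.12 per year
Property tax = $5,435.40 per year
Earthquake insurance = $2,300.64 per year
Homeowner's insurance = $1,173.48 per year
Yearly total = $13,772.64
Monthly escrow = $13,772.64 ÷ 12 = $1,147.72
Reserve = 2 × $1,147.72 = $2,295.44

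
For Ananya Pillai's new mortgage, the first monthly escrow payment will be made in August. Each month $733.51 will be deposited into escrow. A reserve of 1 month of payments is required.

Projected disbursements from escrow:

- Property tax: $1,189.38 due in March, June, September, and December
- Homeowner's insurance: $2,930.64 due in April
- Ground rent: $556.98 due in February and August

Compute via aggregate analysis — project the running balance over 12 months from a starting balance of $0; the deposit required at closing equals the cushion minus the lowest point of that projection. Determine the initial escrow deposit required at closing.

$1,744.66

Cushion = 1 × $733.51 = $733.51
Trial balance (start $0, +$733.51 each month, − disbursements):
  Aug: +$733.51 − $556.98 → $176.53
  Sep: +$733.51 − $1,189.38 → -$279.34
  Oct: +$733.51 → $454.17
  Nov: +$733.51 → $1,187.68
  Dec: +$733.51 − $1,189.38 → $731.81
  Jan: +$733.51 → $1,465.32
  Feb: +$733.51 − $556.98 → $1,641.85
  Mar: +$733.51 − $1,189.38 → $1,185.98
  Apr: +$733.51 − $2,930.64 → -$1,011.15
  May: +$733.51 → -$277.64
  Jun: +$733.51 − $1,189.38 → -$733.51
  Jul: +$733.51 → $0.00
Lowest trial balance = -$1,011.15 (Apr)
Initial deposit = cushion − low point = $733.51 − (-$1,011.15) = $1,744.66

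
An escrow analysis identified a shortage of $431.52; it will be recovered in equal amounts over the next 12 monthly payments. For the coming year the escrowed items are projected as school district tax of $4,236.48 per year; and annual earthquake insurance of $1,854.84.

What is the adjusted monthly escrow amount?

$543.57

School district tax: $4,236.48 annually
Earthquake insurance: $1,854.84 annually
Total per year = $6,091.32
Base monthly escrow = $6,091.32 ÷ 12 = $507.61
Shortage per month = $431.52 / 12 = $35.96
Adjusted monthly = $507.61 + $35.96 = $543.57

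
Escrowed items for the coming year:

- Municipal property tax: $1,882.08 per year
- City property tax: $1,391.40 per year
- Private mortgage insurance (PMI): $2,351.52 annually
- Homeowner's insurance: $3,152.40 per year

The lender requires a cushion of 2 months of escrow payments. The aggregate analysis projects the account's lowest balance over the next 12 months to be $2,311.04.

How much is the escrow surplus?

Municipal property tax — $1,882.08 per year
City property tax — $1,391.40 per year
Private mortgage insurance (PMI) — $2,351.52 per year
Homeowner's insurance — $3,152.40 per year
Total annual escrow = $1,882.08 + $1,391.40 + $2,351.52 + $3,152.40 = $8,777.40
Monthly = $8,777.40 ÷ 12 = $731.45
Cushion = 2 × $731.45 = $1,462.90
Excess over cushion: $2,311.04 − $1,462.90 = $848.14

$848.14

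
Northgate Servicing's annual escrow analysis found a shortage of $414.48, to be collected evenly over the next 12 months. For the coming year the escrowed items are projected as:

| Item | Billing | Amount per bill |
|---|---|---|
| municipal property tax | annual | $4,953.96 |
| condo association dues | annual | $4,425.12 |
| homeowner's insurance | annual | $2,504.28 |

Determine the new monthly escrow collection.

$1,024.82

Municipal property tax: $4,953.96
Condo association dues: $4,425.12
Homeowner's insurance: $2,504.28
Combined annual = $11,883.36
Monthly = $11,883.36 / 12 = $990.28
Monthly shortage recovery: $414.48 ÷ 12 = $34.54
New monthly escrow = $990.28 + $34.54 = $1,024.82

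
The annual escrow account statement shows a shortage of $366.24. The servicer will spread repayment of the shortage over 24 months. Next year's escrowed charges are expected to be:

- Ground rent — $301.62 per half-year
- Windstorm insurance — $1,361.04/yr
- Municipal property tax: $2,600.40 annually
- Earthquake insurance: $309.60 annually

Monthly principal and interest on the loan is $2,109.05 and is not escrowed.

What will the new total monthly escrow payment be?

Ground rent: $301.62 × 2 = $603.24 per year
Windstorm insurance: $1,361.04 per year
Municipal property tax: $2,600.40 per year
Earthquake insurance: $309.60 per year
Total annual escrow = $603.24 + $1,361.04 + $2,600.40 + $309.60 = $4,874.28
Monthly = $4,874.28 ÷ 12 = $406.19
Shortage per month = $366.24 / 24 = $15.26
Adjusted monthly = $406.19 + $15.26 = $421.45

$421.45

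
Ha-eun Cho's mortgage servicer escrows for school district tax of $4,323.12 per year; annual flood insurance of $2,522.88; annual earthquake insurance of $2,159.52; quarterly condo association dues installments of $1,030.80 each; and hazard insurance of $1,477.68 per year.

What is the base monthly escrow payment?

$1,217.20

School district tax: $4,323.12/yr
Flood insurance: $2,522.88/yr
Earthquake insurance: $2,159.52/yr
Condo association dues: $1,030.80 × 4 = $4,123.20/yr
Hazard insurance: $1,477.68/yr
Total annual escrow = $4,323.12 + $2,522.88 + $2,159.52 + $4,123.20 + $1,477.68 = $14,606.40
Monthly = $14,606.40 / 12 = $1,217.20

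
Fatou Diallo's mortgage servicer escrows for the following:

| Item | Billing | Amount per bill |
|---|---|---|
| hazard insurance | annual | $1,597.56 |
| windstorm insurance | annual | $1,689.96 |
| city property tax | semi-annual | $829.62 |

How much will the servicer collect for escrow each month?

$412.23

Hazard insurance — $1,597.56 per year
Windstorm insurance — $1,689.96 per year
City property tax — $829.62 × 2 = $1,659.24 per year
Combined annual = $4,946.76
Monthly = $4,946.76 ÷ 12 = $412.23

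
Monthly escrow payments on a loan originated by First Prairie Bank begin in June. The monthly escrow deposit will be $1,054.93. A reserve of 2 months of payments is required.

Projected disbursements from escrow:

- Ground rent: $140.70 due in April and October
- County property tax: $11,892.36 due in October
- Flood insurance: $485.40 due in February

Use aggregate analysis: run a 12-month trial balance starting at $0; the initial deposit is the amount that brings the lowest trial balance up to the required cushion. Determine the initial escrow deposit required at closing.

$8,868.27

Cushion = 2 × $1,054.93 = $2,109.86
Trial balance (start $0, +$1,054.93 each month, − disbursements):
  Jun: +$1,054.93 → $1,054.93
  Jul: +$1,054.93 → $2,109.86
  Aug: +$1,054.93 → $3,164.79
  Sep: +$1,054.93 → $4,219.72
  Oct: +$1,054.93 − $12,033.06 → -$6,758.41
  Nov: +$1,054.93 → -$5,703.48
  Dec: +$1,054.93 → -$4,648.55
  Jan: +$1,054.93 → -$3,593.62
  Feb: +$1,054.93 − $485.40 → -$3,024.09
  Mar: +$1,054.93 → -$1,969.16
  Apr: +$1,054.93 − $140.70 → -$1,054.93
  May: +$1,054.93 → $0.00
Lowest trial balance = -$6,758.41 (Oct)
Initial deposit = cushion − low point = $2,109.86 − (-$6,758.41) = $8,868.27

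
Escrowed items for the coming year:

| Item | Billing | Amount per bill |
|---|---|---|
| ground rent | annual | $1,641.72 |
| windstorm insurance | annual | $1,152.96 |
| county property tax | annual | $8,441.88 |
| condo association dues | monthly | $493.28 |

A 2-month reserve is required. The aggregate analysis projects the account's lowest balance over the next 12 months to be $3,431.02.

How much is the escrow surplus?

Ground rent: $1,641.72 annually
Windstorm insurance: $1,152.96 annually
County property tax: $8,441.88 annually
Condo association dues: $493.28 × 12 = $5,919.36 annually
Annual escrow total = $1,641.72 + $1,152.96 + $8,441.88 + $5,919.36 = $17,155.92
Base monthly escrow = $17,155.92 / 12 = $1,429.66
Cushion = 2 × $1,429.66 = $2,859.32
Excess over cushion: $3,431.02 − $2,859.32 = $571.70

$571.70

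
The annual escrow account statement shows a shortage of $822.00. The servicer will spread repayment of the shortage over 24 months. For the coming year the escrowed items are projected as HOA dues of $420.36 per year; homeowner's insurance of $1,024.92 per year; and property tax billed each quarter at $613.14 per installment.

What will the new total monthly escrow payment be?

$359.07

HOA dues: $420.36/yr
Homeowner's insurance: $1,024.92/yr
Property tax: $613.14 × 4 = $2,452.56/yr
Total annual escrow = $420.36 + $1,024.92 + $2,452.56 = $3,897.84
Per month = $3,897.84 ÷ 12 = $324.82
Shortage per month = $822.00 ÷ 24 = $34.25
New monthly escrow = $324.82 + $34.25 = $359.07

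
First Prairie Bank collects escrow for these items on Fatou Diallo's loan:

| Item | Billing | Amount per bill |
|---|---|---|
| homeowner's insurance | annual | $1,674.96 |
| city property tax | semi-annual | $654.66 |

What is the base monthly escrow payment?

Homeowner's insurance — $1,674.96 annually
City property tax — $654.66 × 2 = $1,309.32 annually
Yearly total = $2,984.28
Base monthly escrow = $2,984.28 ÷ 12 = $248.69

$248.69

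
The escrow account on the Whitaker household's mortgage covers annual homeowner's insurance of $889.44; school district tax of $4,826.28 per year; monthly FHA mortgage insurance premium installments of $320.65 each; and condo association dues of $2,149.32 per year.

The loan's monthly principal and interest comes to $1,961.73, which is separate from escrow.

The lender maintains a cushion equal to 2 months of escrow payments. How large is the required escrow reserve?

$1,952.14

Homeowner's insurance — $889.44/yr
School district tax — $4,826.28/yr
FHA mortgage insurance premium — $320.65 × 12 = $3,847.80/yr
Condo association dues — $2,149.32/yr
Combined annual = $11,712.84
Base monthly escrow = $11,712.84 / 12 = $976.07
Cushion = 2 × $976.07 = $1,952.14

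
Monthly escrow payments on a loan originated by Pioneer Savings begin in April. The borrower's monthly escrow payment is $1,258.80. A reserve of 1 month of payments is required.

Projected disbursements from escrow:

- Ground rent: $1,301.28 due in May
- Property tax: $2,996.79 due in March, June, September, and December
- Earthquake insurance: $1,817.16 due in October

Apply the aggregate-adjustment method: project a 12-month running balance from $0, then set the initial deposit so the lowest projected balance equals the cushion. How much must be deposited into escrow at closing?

$2,038.41

Cushion = 1 × $1,258.80 = $1,258.80
Trial balance (start $0, +$1,258.80 each month, − disbursements):
  Apr: +$1,258.80 → $1,258.80
  May: +$1,258.80 − $1,301.28 → $1,216.32
  Jun: +$1,258.80 − $2,996.79 → -$521.67
  Jul: +$1,258.80 → $737.13
  Aug: +$1,258.80 → $1,995.93
  Sep: +$1,258.80 − $2,996.79 → $257.94
  Oct: +$1,258.80 − $1,817.16 → -$300.42
  Nov: +$1,258.80 → $958.38
  Dec: +$1,258.80 − $2,996.79 → -$779.61
  Jan: +$1,258.80 → $479.19
  Feb: +$1,258.80 → $1,737.99
  Mar: +$1,258.80 − $2,996.79 → $0.00
Lowest trial balance = -$779.61 (Dec)
Initial deposit = cushion − low point = $1,258.80 − (-$779.61) = $2,038.41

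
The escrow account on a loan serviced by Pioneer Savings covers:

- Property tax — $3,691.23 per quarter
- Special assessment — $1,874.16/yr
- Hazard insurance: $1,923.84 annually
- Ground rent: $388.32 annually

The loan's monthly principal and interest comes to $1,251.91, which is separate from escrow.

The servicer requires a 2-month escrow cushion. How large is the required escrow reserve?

$3,158.54

Property tax: $3,691.23 × 4 = $14,764.92/yr
Special assessment: $1,874.16/yr
Hazard insurance: $1,923.84/yr
Ground rent: $388.32/yr
Yearly total = $14,764.92 + $1,874.16 + $1,923.84 + $388.32 = $18,951.24
Monthly escrow = $18,951.24 ÷ 12 = $1,579.27
Required cushion = 2 × $1,579.27 = $3,158.54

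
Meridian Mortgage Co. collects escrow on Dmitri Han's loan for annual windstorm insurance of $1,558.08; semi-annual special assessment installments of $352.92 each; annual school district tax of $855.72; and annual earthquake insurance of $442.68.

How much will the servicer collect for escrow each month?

$296.86

Windstorm insurance — $1,558.08 annually
Special assessment — $352.92 × 2 = $705.84 annually
School district tax — $855.72 annually
Earthquake insurance — $442.68 annually
Yearly total = $3,562.32
Per month = $3,562.32 / 12 = $296.86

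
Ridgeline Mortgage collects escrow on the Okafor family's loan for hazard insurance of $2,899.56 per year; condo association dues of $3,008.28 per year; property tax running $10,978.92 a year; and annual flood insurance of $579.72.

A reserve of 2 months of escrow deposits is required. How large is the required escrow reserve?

$2,911.08

Hazard insurance = $2,899.56 annually
Condo association dues = $3,008.28 annually
Property tax = $10,978.92 annually
Flood insurance = $579.72 annually
Total per year = $2,899.56 + $3,008.28 + $10,978.92 + $579.72 = $17,466.48
Monthly = $17,466.48 / 12 = $1,455.54
Reserve = 2 × $1,455.54 = $2,911.08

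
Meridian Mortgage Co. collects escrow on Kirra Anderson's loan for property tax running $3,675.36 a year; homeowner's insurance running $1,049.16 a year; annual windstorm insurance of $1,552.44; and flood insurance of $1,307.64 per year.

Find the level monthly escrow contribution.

Property tax = $3,675.36
Homeowner's insurance = $1,049.16
Windstorm insurance = $1,552.44
Flood insurance = $1,307.64
Total per year = $7,584.60
Monthly escrow = $7,584.60 ÷ 12 = $632.05

$632.05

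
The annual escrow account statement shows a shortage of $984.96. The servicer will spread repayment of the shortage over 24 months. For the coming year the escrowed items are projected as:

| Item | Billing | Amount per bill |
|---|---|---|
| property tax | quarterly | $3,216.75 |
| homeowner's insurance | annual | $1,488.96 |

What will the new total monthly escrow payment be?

$1,237.37

Property tax = $3,216.75 × 4 = $12,867.00 annually
Homeowner's insurance = $1,488.96 annually
Yearly total = $12,867.00 + $1,488.96 = $14,355.96
Monthly = $14,355.96 ÷ 12 = $1,196.33
Shortage spread = $984.96 ÷ 24 = $41.04/mo
Adjusted monthly = $1,196.33 + $41.04 = $1,237.37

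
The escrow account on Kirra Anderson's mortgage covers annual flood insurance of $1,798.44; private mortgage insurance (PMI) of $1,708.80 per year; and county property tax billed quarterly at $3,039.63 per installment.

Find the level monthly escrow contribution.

Flood insurance: $1,798.44 annually
Private mortgage insurance (PMI): $1,708.80 annually
County property tax: $3,039.63 × 4 = $12,158.52 annually
Annual escrow total = $1,798.44 + $1,708.80 + $12,158.52 = $15,665.76
Per month = $15,665.76 / 12 = $1,305.48

$1,305.48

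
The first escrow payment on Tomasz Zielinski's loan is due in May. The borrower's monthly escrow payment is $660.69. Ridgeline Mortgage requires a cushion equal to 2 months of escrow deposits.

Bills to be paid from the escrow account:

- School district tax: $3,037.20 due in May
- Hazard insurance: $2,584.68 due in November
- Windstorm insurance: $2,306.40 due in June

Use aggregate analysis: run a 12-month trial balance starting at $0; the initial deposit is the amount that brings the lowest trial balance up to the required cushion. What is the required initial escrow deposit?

Cushion = 2 × $660.69 = $1,321.38
Trial balance (start $0, +$660.69 each month, − disbursements):
  May: +$660.69 − $3,037.20 → -$2,376.51
  Jun: +$660.69 − $2,306.40 → -$4,022.22
  Jul: +$660.69 → -$3,361.53
  Aug: +$660.69 → -$2,700.84
  Sep: +$660.69 → -$2,040.15
  Oct: +$660.69 → -$1,379.46
  Nov: +$660.69 − $2,584.68 → -$3,303.45
  Dec: +$660.69 → -$2,642.76
  Jan: +$660.69 → -$1,982.07
  Feb: +$660.69 → -$1,321.38
  Mar: +$660.69 → -$660.69
  Apr: +$660.69 → $0.00
Lowest trial balance = -$4,022.22 (Jun)
Initial deposit = cushion − low point = $1,321.38 − (-$4,022.22) = $5,343.60

$5,343.60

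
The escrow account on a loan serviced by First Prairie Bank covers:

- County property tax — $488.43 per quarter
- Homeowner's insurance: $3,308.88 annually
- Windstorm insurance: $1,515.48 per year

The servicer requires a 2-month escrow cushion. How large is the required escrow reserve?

County property tax — $488.43 × 4 = $1,953.72
Homeowner's insurance — $3,308.88
Windstorm insurance — $1,515.48
Total annual escrow = $1,953.72 + $3,308.88 + $1,515.48 = $6,778.08
Per month = $6,778.08 ÷ 12 = $564.84
Cushion = 2 × $564.84 = $1,129.68

$1,129.68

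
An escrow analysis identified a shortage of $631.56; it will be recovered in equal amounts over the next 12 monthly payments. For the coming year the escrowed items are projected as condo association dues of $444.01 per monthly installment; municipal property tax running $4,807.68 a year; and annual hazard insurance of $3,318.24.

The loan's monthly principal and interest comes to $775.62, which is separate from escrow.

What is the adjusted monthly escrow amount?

$1,173.80

Condo association dues: $444.01 × 12 = $5,328.12
Municipal property tax: $4,807.68
Hazard insurance: $3,318.24
Yearly total = $13,454.04
Monthly = $13,454.04 / 12 = $1,121.17
Shortage spread = $631.56 ÷ 12 = $52.63/mo
New monthly escrow = $1,121.17 + $52.63 = $1,173.80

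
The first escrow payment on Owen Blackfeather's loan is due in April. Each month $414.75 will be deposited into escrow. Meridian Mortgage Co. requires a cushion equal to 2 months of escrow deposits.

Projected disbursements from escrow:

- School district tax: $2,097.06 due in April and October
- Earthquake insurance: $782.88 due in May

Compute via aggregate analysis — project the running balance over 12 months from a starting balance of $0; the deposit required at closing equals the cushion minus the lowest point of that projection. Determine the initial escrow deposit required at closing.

$2,903.25

Cushion = 2 × $414.75 = $829.50
Trial balance (start $0, +$414.75 each month, − disbursements):
  Apr: +$414.75 − $2,097.06 → -$1,682.31
  May: +$414.75 − $782.88 → -$2,050.44
  Jun: +$414.75 → -$1,635.69
  Jul: +$414.75 → -$1,220.94
  Aug: +$414.75 → -$806.19
  Sep: +$414.75 → -$391.44
  Oct: +$414.75 − $2,097.06 → -$2,073.75
  Nov: +$414.75 → -$1,659.00
  Dec: +$414.75 → -$1,244.25
  Jan: +$414.75 → -$829.50
  Feb: +$414.75 → -$414.75
  Mar: +$414.75 → $0.00
Lowest trial balance = -$2,073.75 (Oct)
Initial deposit = cushion − low point = $829.50 − (-$2,073.75) = $2,903.25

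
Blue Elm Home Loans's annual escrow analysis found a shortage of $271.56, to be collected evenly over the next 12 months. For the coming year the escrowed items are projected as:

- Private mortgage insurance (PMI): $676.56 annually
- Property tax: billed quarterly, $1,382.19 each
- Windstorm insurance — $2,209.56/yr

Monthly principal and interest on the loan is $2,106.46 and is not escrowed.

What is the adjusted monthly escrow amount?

$723.87

Private mortgage insurance (PMI) = $676.56 per year
Property tax = $1,382.19 × 4 = $5,528.76 per year
Windstorm insurance = $2,209.56 per year
Combined annual = $676.56 + $5,528.76 + $2,209.56 = $8,414.88
Monthly = $8,414.88 ÷ 12 = $701.24
Shortage per month = $271.56 ÷ 12 = $22.63
New monthly escrow = $701.24 + $22.63 = $723.87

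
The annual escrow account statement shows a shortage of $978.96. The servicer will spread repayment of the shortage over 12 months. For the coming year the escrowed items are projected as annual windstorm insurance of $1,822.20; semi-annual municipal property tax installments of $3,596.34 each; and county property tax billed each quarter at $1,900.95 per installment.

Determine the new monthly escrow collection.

$1,466.47

Windstorm insurance: $1,822.20 annually
Municipal property tax: $3,596.34 × 2 = $7,192.68 annually
County property tax: $1,900.95 × 4 = $7,603.80 annually
Yearly total = $16,618.68
Monthly escrow = $16,618.68 ÷ 12 = $1,384.89
Monthly shortage recovery: $978.96 / 12 = $81.58
Adjusted monthly = $1,384.89 + $81.58 = $1,466.47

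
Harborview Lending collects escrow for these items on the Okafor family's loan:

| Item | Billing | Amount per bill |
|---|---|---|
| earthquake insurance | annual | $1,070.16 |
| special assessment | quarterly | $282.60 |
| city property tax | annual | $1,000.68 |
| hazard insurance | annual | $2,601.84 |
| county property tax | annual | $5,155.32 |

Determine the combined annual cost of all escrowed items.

$10,958.40

Earthquake insurance = $1,070.16/yr
Special assessment = $282.60 × 4 = $1,130.40/yr
City property tax = $1,000.68/yr
Hazard insurance = $2,601.84/yr
County property tax = $5,155.32/yr
Total annual escrow = $10,958.40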